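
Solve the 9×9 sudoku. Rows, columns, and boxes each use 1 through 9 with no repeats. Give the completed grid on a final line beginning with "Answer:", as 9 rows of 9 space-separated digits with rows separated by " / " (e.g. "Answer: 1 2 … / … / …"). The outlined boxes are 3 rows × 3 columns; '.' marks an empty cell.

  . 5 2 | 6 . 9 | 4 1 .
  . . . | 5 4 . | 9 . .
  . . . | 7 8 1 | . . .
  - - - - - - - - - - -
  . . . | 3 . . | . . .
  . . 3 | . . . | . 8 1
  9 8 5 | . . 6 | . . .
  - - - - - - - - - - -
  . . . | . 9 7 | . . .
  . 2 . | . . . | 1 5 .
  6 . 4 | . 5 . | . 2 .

Step 1. [r7c4∈{1,2,4,8}] in row 7, 2 fits only at r7c4, so r7c4=2.
Step 2. [r4c6∈{2,4,5,8}] 8 has one home in row 4: r4c6, so r4c6=8.
Step 3. [r9c6∈{3}] r9c6 is down to just 3. So r9c6=3.
Step 4. [r4c8∈{4,6,7,9}] col 8 places 9 nowhere but r4c8. So r4c8=9.
Step 5. [r7c1∈{1,3,5,8}] across row 7, 5 lands solely at r7c1 ⇒ r7c1=5.
Step 6. [r5c6∈{2,4,5}] col 6 places 5 nowhere but r5c6, so r5c6=5.
Step 7. [r9c4∈{1,8}] across box 8, 1 lands solely at r9c4 ⇒ r9c4=1.
Step 8. [r8c4∈{4,8}] r8c4 is the only open cell in col 4 admitting 8, so r8c4=8.
Step 9. [r7c3∈{1,8}] r7c3 is the only open cell in box 7 admitting 8 ⇒ r7c3=8.
Step 10. [r6c5∈{1,2,7}] 1 has one home in row 6: r6c5 ⇒ r6c5=1.
Step 11. [r7c2∈{1,3}] across row 7, 1 lands solely at r7c2 ⇒ r7c2=1.
Step 12. [r8c1∈{3,7}] box 7 places 3 nowhere but r8c1. So r8c1=3.
Step 13. [r3c1∈{4}] r3c1's peers cover all but 4. So r3c1=4.
Step 14. [r6c4∈{4}] nothing but 4 survives at r6c4. So r6c4=4.
Step 15. [r4c9∈{2,4,5,6,7}] across box 6, 4 lands solely at r4c9, so r4c9=4.
Step 16. [r4c7∈{2,5,6,7}] r4c7 is the only open cell in row 4 admitting 5 ⇒ r4c7=5.
Step 17. [r5c7∈{2,6,7}] 6 has one home in box 6: r5c7, so r5c7=6.
Step 18. [r7c7∈{3}] r7c7's peers cover all but 3. So r7c7=3.
Step 19. [r7c9∈{6}] r7c9 is down to just 6. So r7c9=6.
Step 20. [r3c7∈{2}] only 2 remains possible at r3c7. So r3c7=2.
Step 21. [r6c7∈{7}] only 7 remains possible at r6c7. So r6c7=7.
Step 22. [r2c8∈{3,6,7}] in col 8, 7 fits only at r2c8 ⇒ r2c8=7.
Step 23. [r3c8∈{3,6}] in col 8, 6 fits only at r3c8. So r3c8=6.
Step 24. [r1c1∈{7,8}] row 1 places 7 nowhere but r1c1 ⇒ r1c1=7.
Step 25. [r1c9∈{3,8}] in row 1, 8 fits only at r1c9, so r1c9=8.
Step 26. [r2c9∈{3}] r2c9's peers cover all but 3, so r2c9=3.
Step 27. [r2c2∈{6}] nothing but 6 survives at r2c2, so r2c2=6.
Step 28. [r4c2∈{7}] r4c2 is down to just 7 ⇒ r4c2=7.
Step 29. [r9c2∈{9}] nothing but 9 survives at r9c2 ⇒ r9c2=9.
Step 30. [r5c1∈{2}] r5c1's peers cover all but 2, so r5c1=2.
Step 31. [r4c1∈{1}] r4c1 has the single candidate 1 ⇒ r4c1=1.
Step 32. [r8c9∈{7,9}] across row 8, 9 lands solely at r8c9, so r8c9=9.
Step 33. [r5c4∈{9}] only 9 remains possible at r5c4 ⇒ r5c4=9.
Step 34. [r2c1∈{8}] only 8 remains possible at r2c1 ⇒ r2c1=8.
Step 35. [r9c7∈{8}] nothing but 8 survives at r9c7 ⇒ r9c7=8.
Step 36. [r1c5∈{3}] r1c5 has the single candidate 3, so r1c5=3.
Step 37. [r6c8∈{3}] only 3 remains possible at r6c8, so r6c8=3.
Step 38. [r8c3∈{7}] r8c3 has the single candidate 7, so r8c3=7.
Step 39. [r3c2∈{3}] r3c2 has the single candidate 3. So r3c2=3.
Step 40. [r2c3∈{1}] only 1 remains possible at r2c3. So r2c3=1.
Step 41. [r4c5∈{2}] r4c5's peers cover all but 2, so r4c5=2.
Step 42. [r5c2∈{4}] only 4 remains possible at r5c2 ⇒ r5c2=4.
Step 43. [r9c9∈{7}] r9c9's peers cover all but 7, so r9c9=7.
Step 44. [r3c9∈{5}] r3c9 has the single candidate 5. So r3c9=5.
Step 45. [r5c5∈{7}] r5c5 has the single candidate 7. So r5c5=7.
Step 46. [r3c3∈{9}] nothing but 9 survives at r3c3 ⇒ r3c3=9.
Step 47. [r4c3∈{6}] r4c3 has the single candidate 6. So r4c3=6.
Step 48. [r7c8∈{4}] nothing but 4 survives at r7c8. So r7c8=4.
Step 49. [r8c5∈{6}] only 6 remains possible at r8c5, so r8c5=6.
Step 50. [r8c6∈{4}] only 4 remains possible at r8c6 ⇒ r8c6=4.
Step 51. [r2c6∈{2}] r2c6's peers cover all but 2. So r2c6=2.
Step 52. [r6c9∈{2}] r6c9 is down to just 2 ⇒ r6c9=2.

Answer: 7 5 2 6 3 9 4 1 8 / 8 6 1 5 4 2 9 7 3 / 4 3 9 7 8 1 2 6 5 / 1 7 6 3 2 8 5 9 4 / 2 4 3 9 7 5 6 8 1 / 9 8 5 4 1 6 7 3 2 / 5 1 8 2 9 7 3 4 6 / 3 2 7 8 6 4 1 5 9 / 6 9 4 1 5 3 8 2 7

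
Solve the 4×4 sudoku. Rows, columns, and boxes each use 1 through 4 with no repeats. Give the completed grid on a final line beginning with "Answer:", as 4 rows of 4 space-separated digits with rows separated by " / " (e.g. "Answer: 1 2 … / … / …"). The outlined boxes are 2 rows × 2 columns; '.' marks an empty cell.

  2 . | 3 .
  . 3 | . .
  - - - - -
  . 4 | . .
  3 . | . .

Step 1. [r1c4∈{1,4}] 4 has one home in row 1: r1c4, so r1c4=4.
Step 2. [r3c1∈{1}] r3c1's peers cover all but 1 ⇒ r3c1=1.
Step 3. [r3c3∈{2}] r3c3 is down to just 2 ⇒ r3c3=2.
Step 4. [r2c3∈{1}] nothing but 1 survives at r2c3, so r2c3=1.
Step 5. [r1c2∈{1}] r1c2 is down to just 1, so r1c2=1.
Step 6. [r4c2∈{2}] nothing but 2 survives at r4c2, so r4c2=2.
Step 7. [r4c4∈{1}] r4c4 is down to just 1. So r4c4=1.
Step 8. [r4c3∈{4}] r4c3's peers cover all but 4. So r4c3=4.
Step 9. [r2c4∈{2}] r2c4's peers cover all but 2 ⇒ r2c4=2.
Step 10. [r2c1∈{4}] r2c1 has the single candidate 4 ⇒ r2c1=4.
Step 11. [r3c4∈{3}] nothing but 3 survives at r3c4, so r3c4=3.

Answer: 2 1 3 4 / 4 3 1 2 / 1 4 2 3 / 3 2 4 1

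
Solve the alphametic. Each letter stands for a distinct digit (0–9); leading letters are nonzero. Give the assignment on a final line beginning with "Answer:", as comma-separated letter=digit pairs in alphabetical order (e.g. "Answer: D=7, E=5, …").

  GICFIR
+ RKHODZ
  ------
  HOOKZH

Step 1. [col 1: R + Z ≡ H (mod 10)] no forcing yet in column 1 (carry-in 0); Z=4 is free and consistent — try it, so Z=4.
Step 2. [col 1: R + Z ≡ H (mod 10)] several values work for H in column 1 (R + Z ≡ H (mod 10), carry-in 0); try H=6 ⇒ H=6.
Step 3. [col 1: R + Z ≡ H (mod 10)] column 1: given Z=4, H=6, carry-in 0, and digits 4,6 already taken and all letters distinct, R+Z≡H (mod 10) forces R=2. So R=2.
Step 4. [col 2: I + D ≡ Z (mod 10)] I=9 is one option consistent with column 2 (I + D ≡ Z (mod 10), carry-in 0) — take it, so I=9.
Step 5. [col 2: I + D ≡ Z (mod 10)] column 2 reads I+D+carry(0)=Z with I=9, Z=4; with digits 2,4,6,9 already taken and all letters distinct, the only value for D is 5, so D=5.
Step 6. [col 3: F + O ≡ K (mod 10)] K=8 is one option consistent with column 3 (F + O ≡ K (mod 10), carry-in 1) — take it ⇒ K=8.
Step 7. [col 3: F + O ≡ K (mod 10)] F=0 is one option consistent with column 3 (F + O ≡ K (mod 10), carry-in 1) — take it. So F=0.
Step 8. [col 3: F + O ≡ K (mod 10)] in column 3 we have F+O≡K with carry-in 1; given F=0, K=8 and digits 0,2,4,5,6,8,9 already taken and all letters distinct, that pins O to 7 ⇒ O=7.
Step 9. [col 4: C + H ≡ O (mod 10)] from column 4 (H=6, O=7, carry-in 0, digits 0,2,4,5,6,7,8,9 already taken and all letters distinct): C must equal 1 ⇒ C=1.
Step 10. [col 6: G + R ≡ H (mod 10)] column 6 reads G+R+carry(1)=H with R=2, H=6; with digits 0,1,2,4,5,6,7,8,9 already taken and all letters distinct, the only value for G is 3. So G=3.

Answer: C=1, D=5, F=0, G=3, H=6, I=9, K=8, O=7, R=2, Z=4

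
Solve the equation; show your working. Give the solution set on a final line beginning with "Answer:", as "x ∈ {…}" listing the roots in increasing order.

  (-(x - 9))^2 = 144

Step 1. [(-(x - 9))^2 = 144] LHS squared, RHS 144 ≥ 0: apply √ (±), so sqrt: -(x - 9) = 12 or -12.
Step 2. [-(x - 9) = 12 or -12] flip signs both sides. So neg: x - 9 = -12 or 12.
Step 3. [x - 9 = -12 or 12] add 9: x sits inside (… - 9), so sub: x = -3 or 21.

Answer: x ∈ {-3, 21}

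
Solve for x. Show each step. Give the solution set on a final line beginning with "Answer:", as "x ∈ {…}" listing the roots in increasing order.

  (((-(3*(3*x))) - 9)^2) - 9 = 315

Step 1. [(((-(3*(3*x))) - 9)^2) - 9 = 315] the outer -9 inverts by adding 9, so sub: ((-(3*(3*x))) - 9)^2 = 324.
Step 2. [((-(3*(3*x))) - 9)^2 = 324] √ both sides: 324 ≥ 0 gives two branches ⇒ sqrt: (-(3*(3*x))) - 9 = 18 or -18.
Step 3. [(-(3*(3*x))) - 9 = 18 or -18] -9 is outermost — add 9 both sides, so sub: -(3*(3*x)) = 27 or -9.
Step 4. [-(3*(3*x)) = 27 or -9] leading − — multiply by −1 ⇒ neg: 3*(3*x) = -27 or 9.
Step 5. [3*(3*x) = -27 or 9] LHS = 3·(…); ÷3 both sides ⇒ div: 3*x = -9 or 3.
Step 6. [3*x = -9 or 3] 3 out front; divide by 3. So div: x = -3 or 1.

Answer: x ∈ {-3, 1}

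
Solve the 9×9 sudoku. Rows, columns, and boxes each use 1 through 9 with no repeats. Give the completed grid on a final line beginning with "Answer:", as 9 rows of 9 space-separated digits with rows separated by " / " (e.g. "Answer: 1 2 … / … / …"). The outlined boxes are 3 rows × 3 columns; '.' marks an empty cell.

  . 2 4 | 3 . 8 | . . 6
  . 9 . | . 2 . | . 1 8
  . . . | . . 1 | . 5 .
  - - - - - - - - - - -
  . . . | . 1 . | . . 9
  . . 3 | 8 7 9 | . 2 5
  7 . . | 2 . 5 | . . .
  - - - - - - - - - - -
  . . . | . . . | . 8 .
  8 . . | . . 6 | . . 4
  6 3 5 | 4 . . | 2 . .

Step 1. [r7c1∈{1,2,4,9}] in col 1, 9 fits only at r7c1, so r7c1=9.
Step 2. [r4c4∈{6}] only 6 remains possible at r4c4, so r4c4=6.
Step 3. [r9c6∈{7}] r9c6 has the single candidate 7 ⇒ r9c6=7.
Step 4. [r6c8∈{3,4,6}] col 8 places 6 nowhere but r6c8 ⇒ r6c8=6.
Step 5. [r4c8∈{3,4,7}] col 8 places 4 nowhere but r4c8. So r4c8=4.
Step 6. [r4c7∈{3,7,8}] r4c7 is the only open cell in row 4 admitting 7. So r4c7=7.
Step 7. [r8c8∈{3,7,9}] in col 8, 3 fits only at r8c8, so r8c8=3.
Step 8. [r5c7∈{1}] r5c7 has the single candidate 1, so r5c7=1.
Step 9. [r8c3∈{1,2,7}] row 8 places 2 nowhere but r8c3 ⇒ r8c3=2.
Step 10. [r1c7∈{9}] r1c7 has the single candidate 9. So r1c7=9.
Step 11. [r7c9∈{1,7}] r7c9 is the only open cell in box 9 admitting 7. So r7c9=7.
Step 12. [r4c3∈{8}] r4c3 is down to just 8 ⇒ r4c3=8.
Step 13. [r1c5∈{5}] r1c5's peers cover all but 5 ⇒ r1c5=5.
Step 14. [r3c5∈{4,6,9}] 6 has one home in col 5: r3c5 ⇒ r3c5=6.
Step 15. [r7c3∈{1}] r7c3's peers cover all but 1. So r7c3=1.
Step 16. [r3c3∈{7}] r3c3's peers cover all but 7 ⇒ r3c3=7.
Step 17. [r6c9∈{3}] r6c9's peers cover all but 3 ⇒ r6c9=3.
Step 18. [r7c2∈{4}] r7c2 is down to just 4. So r7c2=4.
Step 19. [r8c4∈{1,5,9}] row 8 places 1 nowhere but r8c4, so r8c4=1.
Step 20. [r3c1∈{3}] r3c1's peers cover all but 3. So r3c1=3.
Step 21. [r8c5∈{9}] r8c5 is down to just 9, so r8c5=9.
Step 22. [r7c6∈{2,3}] 2 has one home in row 7: r7c6, so r7c6=2.
Step 23. [r4c2∈{5}] r4c2's peers cover all but 5, so r4c2=5.
Step 24. [r7c4∈{5}] nothing but 5 survives at r7c4 ⇒ r7c4=5.
Step 25. [r3c7∈{4}] r3c7 has the single candidate 4. So r3c7=4.
Step 26. [r9c5∈{8}] r9c5's peers cover all but 8. So r9c5=8.
Step 27. [r8c2∈{7}] r8c2 is down to just 7. So r8c2=7.
Step 28. [r3c9∈{2}] nothing but 2 survives at r3c9, so r3c9=2.
Step 29. [r1c8∈{7}] r1c8's peers cover all but 7, so r1c8=7.
Step 30. [r3c2∈{8}] only 8 remains possible at r3c2 ⇒ r3c2=8.
Step 31. [r2c6∈{4}] r2c6's peers cover all but 4, so r2c6=4.
Step 32. [r1c1∈{1}] only 1 remains possible at r1c1, so r1c1=1.
Step 33. [r2c1∈{5}] r2c1 has the single candidate 5. So r2c1=5.
Step 34. [r9c8∈{9}] only 9 remains possible at r9c8 ⇒ r9c8=9.
Step 35. [r6c5∈{4}] only 4 remains possible at r6c5. So r6c5=4.
Step 36. [r7c5∈{3}] nothing but 3 survives at r7c5, so r7c5=3.
Step 37. [r7c7∈{6}] r7c7 has the single candidate 6 ⇒ r7c7=6.
Step 38. [r6c3∈{9}] r6c3 has the single candidate 9. So r6c3=9.
Step 39. [r8c7∈{5}] r8c7 has the single candidate 5. So r8c7=5.
Step 40. [r6c2∈{1}] nothing but 1 survives at r6c2. So r6c2=1.
Step 41. [r4c6∈{3}] r4c6's peers cover all but 3. So r4c6=3.
Step 42. [r5c2∈{6}] r5c2's peers cover all but 6 ⇒ r5c2=6.
Step 43. [r2c7∈{3}] r2c7's peers cover all but 3. So r2c7=3.
Step 44. [r2c4∈{7}] only 7 remains possible at r2c4 ⇒ r2c4=7.
Step 45. [r4c1∈{2}] only 2 remains possible at r4c1, so r4c1=2.
Step 46. [r3c4∈{9}] nothing but 9 survives at r3c4 ⇒ r3c4=9.
Step 47. [r9c9∈{1}] nothing but 1 survives at r9c9 ⇒ r9c9=1.
Step 48. [r5c1∈{4}] r5c1 is down to just 4, so r5c1=4.
Step 49. [r2c3∈{6}] nothing but 6 survives at r2c3. So r2c3=6.
Step 50. [r6c7∈{8}] nothing but 8 survives at r6c7 ⇒ r6c7=8.

Answer: 1 2 4 3 5 8 9 7 6 / 5 9 6 7 2 4 3 1 8 / 3 8 7 9 6 1 4 5 2 / 2 5 8 6 1 3 7 4 9 / 4 6 3 8 7 9 1 2 5 / 7 1 9 2 4 5 8 6 3 / 9 4 1 5 3 2 6 8 7 / 8 7 2 1 9 6 5 3 4 / 6 3 5 4 8 7 2 9 1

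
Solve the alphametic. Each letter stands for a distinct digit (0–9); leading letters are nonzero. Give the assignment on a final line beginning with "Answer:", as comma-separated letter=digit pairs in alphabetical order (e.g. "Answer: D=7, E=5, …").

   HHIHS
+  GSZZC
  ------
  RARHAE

Step 1. [col 1: S + C ≡ E (mod 10)] column 1 (S + C ≡ E (mod 10), carry-in 0) doesn't pin S yet; pick S=6 and continue ⇒ S=6.
Step 2. [col 1: S + C ≡ E (mod 10)] C=3 is one option consistent with column 1 (S + C ≡ E (mod 10), carry-in 0) — take it. So C=3.
Step 3. [R] adding two 5-digit numbers gives at most 5+1 digits, and here it does — R is that final carry and must be 1, so R=1.
Step 4. [col 1: S + C ≡ E (mod 10)] column 1: given S=6, C=3, carry-in 0, and digits 1,3,6 already taken and all letters distinct, S+C≡E (mod 10) forces E=9, so E=9.
Step 5. [col 2: H + Z ≡ A (mod 10)] several values work for A in column 2 (H + Z ≡ A (mod 10), carry-in 0); try A=2. So A=2.
Step 6. [col 2: H + Z ≡ A (mod 10)] Z=8 is one option consistent with column 2 (H + Z ≡ A (mod 10), carry-in 0) — take it ⇒ Z=8.
Step 7. [col 2: H + Z ≡ A (mod 10)] column 2: given Z=8, A=2, carry-in 0, and digits 1,2,3,6,8,9 already taken and all letters distinct, H+Z≡A (mod 10) forces H=4 ⇒ H=4.
Step 8. [col 3: I + Z ≡ H (mod 10)] column 3 reads I+Z+carry(1)=H with Z=8, H=4; with digits 1,2,3,4,6,8,9 already taken and all letters distinct, the only value for I is 5, so I=5.
Step 9. [col 5: H + G ≡ A (mod 10)] column 5 reads H+G+carry(1)=A with H=4, A=2; with digits 1,2,3,4,5,6,8,9 already taken and all letters distinct, the only value for G is 7 ⇒ G=7.

Answer: A=2, C=3, E=9, G=7, H=4, I=5, R=1, S=6, Z=8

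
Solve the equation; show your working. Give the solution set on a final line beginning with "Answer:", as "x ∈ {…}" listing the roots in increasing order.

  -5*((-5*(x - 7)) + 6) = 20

Step 1. [-5*((-5*(x - 7)) + 6) = 20] leading coefficient -5: divide by -5 ⇒ div: (-5*(x - 7)) + 6 = -4.
Step 2. [(-5*(x - 7)) + 6 = -4] the outer +6 inverts by subtracting 6 ⇒ sub: -5*(x - 7) = -10.
Step 3. [-5*(x - 7) = -10] leading coefficient -5: divide by -5, so div: x - 7 = 2.
Step 4. [x - 7 = 2] -7 is outermost — add 7 both sides ⇒ sub: x = 9.

Answer: x ∈ {9}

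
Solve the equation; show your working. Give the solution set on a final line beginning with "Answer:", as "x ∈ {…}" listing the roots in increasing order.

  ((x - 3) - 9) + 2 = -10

Step 1. [((x - 3) - 9) + 2 = -10] 2 comes off first (subtract 2) ⇒ sub: (x - 3) - 9 = -12.
Step 2. [(x - 3) - 9 = -12] 9 comes off first (add 9), so sub: x - 3 = -3.
Step 3. [x - 3 = -3] peel the -3: add 3 from each side, so sub: x = 0.

Answer: x ∈ {0}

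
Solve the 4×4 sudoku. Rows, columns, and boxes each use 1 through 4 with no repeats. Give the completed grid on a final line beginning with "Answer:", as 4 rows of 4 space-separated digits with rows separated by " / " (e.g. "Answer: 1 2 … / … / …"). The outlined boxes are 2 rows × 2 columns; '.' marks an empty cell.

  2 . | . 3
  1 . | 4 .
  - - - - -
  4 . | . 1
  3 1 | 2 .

Step 1. [r3c2∈{2}] nothing but 2 survives at r3c2. So r3c2=2.
Step 2. [r2c2∈{3}] r2c2 has the single candidate 3. So r2c2=3.
Step 3. [r3c3∈{3}] r3c3's peers cover all but 3. So r3c3=3.
Step 4. [r1c3∈{1}] only 1 remains possible at r1c3 ⇒ r1c3=1.
Step 5. [r4c4∈{4}] r4c4 is down to just 4 ⇒ r4c4=4.
Step 6. [r2c4∈{2}] only 2 remains possible at r2c4, so r2c4=2.
Step 7. [r1c2∈{4}] r1c2's peers cover all but 4, so r1c2=4.

Answer: 2 4 1 3 / 1 3 4 2 / 4 2 3 1 / 3 1 2 4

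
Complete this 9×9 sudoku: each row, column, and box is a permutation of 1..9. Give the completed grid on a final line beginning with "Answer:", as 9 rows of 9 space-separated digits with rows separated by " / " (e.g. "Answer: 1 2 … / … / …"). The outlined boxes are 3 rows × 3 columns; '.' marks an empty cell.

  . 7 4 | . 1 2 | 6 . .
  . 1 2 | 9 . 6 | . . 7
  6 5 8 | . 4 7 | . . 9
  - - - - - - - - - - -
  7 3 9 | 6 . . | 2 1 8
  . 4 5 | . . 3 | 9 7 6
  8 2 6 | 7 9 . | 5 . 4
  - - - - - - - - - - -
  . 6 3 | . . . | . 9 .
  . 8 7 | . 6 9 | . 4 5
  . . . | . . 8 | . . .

Step 1. [r1c9∈{3}] only 3 remains possible at r1c9, so r1c9=3.
Step 2. [r9c3∈{1}] only 1 remains possible at r9c3, so r9c3=1.
Step 3. [r7c9∈{1,2}] col 9 places 1 nowhere but r7c9, so r7c9=1.
Step 4. [r4c5∈{5}] r4c5's peers cover all but 5. So r4c5=5.
Step 5. [r1c4∈{5,8}] 5 has one home in box 2: r1c4 ⇒ r1c4=5.
Step 6. [r9c9∈{2}] r9c9 has the single candidate 2, so r9c9=2.
Step 7. [r2c5∈{3,8}] 8 has one home in box 2: r2c5. So r2c5=8.
Step 8. [r9c5∈{3,7}] col 5 places 3 nowhere but r9c5. So r9c5=3.
Step 9. [r9c1∈{4,5,9}] row 9 places 5 nowhere but r9c1 ⇒ r9c1=5.
Step 10. [r7c1∈{2,4}] col 1 places 4 nowhere but r7c1 ⇒ r7c1=4.
Step 11. [r7c4∈{2}] nothing but 2 survives at r7c4. So r7c4=2.
Step 12. [r7c5∈{7}] r7c5 has the single candidate 7. So r7c5=7.
Step 13. [r5c1∈{1}] r5c1's peers cover all but 1. So r5c1=1.
Step 14. [r8c7∈{3}] only 3 remains possible at r8c7 ⇒ r8c7=3.
Step 15. [r1c1∈{9}] r1c1's peers cover all but 9 ⇒ r1c1=9.
Step 16. [r8c1∈{2}] nothing but 2 survives at r8c1 ⇒ r8c1=2.
Step 17. [r5c4∈{8}] nothing but 8 survives at r5c4 ⇒ r5c4=8.
Step 18. [r3c8∈{2}] r3c8 is down to just 2. So r3c8=2.
Step 19. [r2c1∈{3}] r2c1 is down to just 3 ⇒ r2c1=3.
Step 20. [r7c6∈{5}] r7c6 has the single candidate 5 ⇒ r7c6=5.
Step 21. [r9c4∈{4}] r9c4 is down to just 4 ⇒ r9c4=4.
Step 22. [r3c7∈{1}] only 1 remains possible at r3c7 ⇒ r3c7=1.
Step 23. [r6c6∈{1}] nothing but 1 survives at r6c6. So r6c6=1.
Step 24. [r2c7∈{4}] r2c7 has the single candidate 4. So r2c7=4.
Step 25. [r4c6∈{4}] r4c6 is down to just 4 ⇒ r4c6=4.
Step 26. [r1c8∈{8}] only 8 remains possible at r1c8, so r1c8=8.
Step 27. [r9c7∈{7}] r9c7 has the single candidate 7. So r9c7=7.
Step 28. [r8c4∈{1}] r8c4 has the single candidate 1, so r8c4=1.
Step 29. [r3c4∈{3}] nothing but 3 survives at r3c4 ⇒ r3c4=3.
Step 30. [r6c8∈{3}] r6c8 is down to just 3 ⇒ r6c8=3.
Step 31. [r2c8∈{5}] only 5 remains possible at r2c8. So r2c8=5.
Step 32. [r5c5∈{2}] r5c5's peers cover all but 2. So r5c5=2.
Step 33. [r7c7∈{8}] r7c7 has the single candidate 8 ⇒ r7c7=8.
Step 34. [r9c8∈{6}] only 6 remains possible at r9c8, so r9c8=6.
Step 35. [r9c2∈{9}] r9c2 is down to just 9. So r9c2=9.

Answer: 9 7 4 5 1 2 6 8 3 / 3 1 2 9 8 6 4 5 7 / 6 5 8 3 4 7 1 2 9 / 7 3 9 6 5 4 2 1 8 / 1 4 5 8 2 3 9 7 6 / 8 2 6 7 9 1 5 3 4 / 4 6 3 2 7 5 8 9 1 / 2 8 7 1 6 9 3 4 5 / 5 9 1 4 3 8 7 6 2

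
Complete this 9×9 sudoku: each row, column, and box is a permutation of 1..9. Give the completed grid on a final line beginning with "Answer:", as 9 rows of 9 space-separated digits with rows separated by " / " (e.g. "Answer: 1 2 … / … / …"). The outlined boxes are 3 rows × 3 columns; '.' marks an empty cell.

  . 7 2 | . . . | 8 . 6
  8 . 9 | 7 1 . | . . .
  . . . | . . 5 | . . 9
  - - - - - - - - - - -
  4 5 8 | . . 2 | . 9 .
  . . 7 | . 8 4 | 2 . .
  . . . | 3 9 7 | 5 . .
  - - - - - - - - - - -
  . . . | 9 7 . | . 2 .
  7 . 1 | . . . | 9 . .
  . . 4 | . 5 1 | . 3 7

Step 1. [r6c3∈{6}] r6c3 is down to just 6. So r6c3=6.
Step 2. [r3c3∈{3}] nothing but 3 survives at r3c3 ⇒ r3c3=3.
Step 3. [r9c7∈{6}] only 6 remains possible at r9c7, so r9c7=6.
Step 4. [r1c4∈{4}] only 4 remains possible at r1c4. So r1c4=4.
Step 5. [r8c5∈{2,3,4,6}] r8c5 is the only open cell in col 5 admitting 4. So r8c5=4.
Step 6. [r3c4∈{2,6,8}] across row 3, 8 lands solely at r3c4 ⇒ r3c4=8.
Step 7. [r9c2∈{2,8,9}] row 9 places 8 nowhere but r9c2. So r9c2=8.
Step 8. [r5c2∈{1,3,9}] in col 2, 9 fits only at r5c2. So r5c2=9.
Step 9. [r3c8∈{1,4,7}] r3c8 is the only open cell in col 8 admitting 7, so r3c8=7.
Step 10. [r5c1∈{1,3}] 3 has one home in box 4: r5c1. So r5c1=3.
Step 11. [r5c9∈{1}] r5c9 has the single candidate 1, so r5c9=1.
Step 12. [r1c1∈{1,5}] 5 has one home in box 1: r1c1 ⇒ r1c1=5.
Step 13. [r7c1∈{6}] r7c1's peers cover all but 6. So r7c1=6.
Step 14. [r4c5∈{6}] r4c5 has the single candidate 6, so r4c5=6.
Step 15. [r3c2∈{1,4,6}] in row 3, 6 fits only at r3c2 ⇒ r3c2=6.
Step 16. [r3c7∈{1,4}] 4 has one home in row 3: r3c7. So r3c7=4.
Step 17. [r2c7∈{3}] only 3 remains possible at r2c7. So r2c7=3.
Step 18. [r7c9∈{4,5,8}] across row 7, 4 lands solely at r7c9. So r7c9=4.
Step 19. [r9c4∈{2}] only 2 remains possible at r9c4, so r9c4=2.
Step 20. [r6c2∈{1,2}] r6c2 is the only open cell in col 2 admitting 1, so r6c2=1.
Step 21. [r2c8∈{5}] r2c8 has the single candidate 5. So r2c8=5.
Step 22. [r8c8∈{8}] r8c8's peers cover all but 8 ⇒ r8c8=8.
Step 23. [r7c2∈{3}] only 3 remains possible at r7c2 ⇒ r7c2=3.
Step 24. [r8c6∈{3,6}] 3 has one home in row 8: r8c6, so r8c6=3.
Step 25. [r5c4∈{5}] r5c4's peers cover all but 5. So r5c4=5.
Step 26. [r7c6∈{8}] r7c6 is down to just 8, so r7c6=8.
Step 27. [r6c8∈{4}] nothing but 4 survives at r6c8. So r6c8=4.
Step 28. [r2c9∈{2}] only 2 remains possible at r2c9. So r2c9=2.
Step 29. [r9c1∈{9}] r9c1 has the single candidate 9, so r9c1=9.
Step 30. [r1c5∈{3}] r1c5's peers cover all but 3, so r1c5=3.
Step 31. [r6c9∈{8}] nothing but 8 survives at r6c9, so r6c9=8.
Step 32. [r4c9∈{3}] r4c9 has the single candidate 3 ⇒ r4c9=3.
Step 33. [r8c4∈{6}] only 6 remains possible at r8c4. So r8c4=6.
Step 34. [r3c1∈{1}] r3c1 is down to just 1, so r3c1=1.
Step 35. [r2c2∈{4}] nothing but 4 survives at r2c2 ⇒ r2c2=4.
Step 36. [r8c2∈{2}] nothing but 2 survives at r8c2. So r8c2=2.
Step 37. [r1c6∈{9}] nothing but 9 survives at r1c6 ⇒ r1c6=9.
Step 38. [r8c9∈{5}] r8c9's peers cover all but 5 ⇒ r8c9=5.
Step 39. [r7c7∈{1}] only 1 remains possible at r7c7, so r7c7=1.
Step 40. [r4c4∈{1}] r4c4 has the single candidate 1. So r4c4=1.
Step 41. [r6c1∈{2}] r6c1 has the single candidate 2 ⇒ r6c1=2.
Step 42. [r1c8∈{1}] only 1 remains possible at r1c8, so r1c8=1.
Step 43. [r7c3∈{5}] r7c3's peers cover all but 5, so r7c3=5.
Step 44. [r3c5∈{2}] nothing but 2 survives at r3c5 ⇒ r3c5=2.
Step 45. [r5c8∈{6}] nothing but 6 survives at r5c8, so r5c8=6.
Step 46. [r4c7∈{7}] r4c7's peers cover all but 7, so r4c7=7.
Step 47. [r2c6∈{6}] r2c6 is down to just 6, so r2c6=6.

Answer: 5 7 2 4 3 9 8 1 6 / 8 4 9 7 1 6 3 5 2 / 1 6 3 8 2 5 4 7 9 / 4 5 8 1 6 2 7 9 3 / 3 9 7 5 8 4 2 6 1 / 2 1 6 3 9 7 5 4 8 / 6 3 5 9 7 8 1 2 4 / 7 2 1 6 4 3 9 8 5 / 9 8 4 2 5 1 6 3 7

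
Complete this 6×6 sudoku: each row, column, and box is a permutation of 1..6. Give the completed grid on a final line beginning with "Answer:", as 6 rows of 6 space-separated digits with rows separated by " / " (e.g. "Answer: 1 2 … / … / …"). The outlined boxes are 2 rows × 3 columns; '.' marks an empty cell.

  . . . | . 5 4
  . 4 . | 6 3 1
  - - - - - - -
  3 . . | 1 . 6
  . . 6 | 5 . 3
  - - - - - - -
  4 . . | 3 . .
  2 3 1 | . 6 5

Step 1. [r2c3∈{2,5}] across row 2, 2 lands solely at r2c3, so r2c3=2.
Step 2. [r4c1∈{1}] nothing but 1 survives at r4c1. So r4c1=1.
Step 3. [r4c5∈{2,4}] 4 has one home in row 4: r4c5. So r4c5=4.
Step 4. [r5c2∈{5,6}] row 5 places 6 nowhere but r5c2 ⇒ r5c2=6.
Step 5. [r3c5∈{2}] r3c5 is down to just 2 ⇒ r3c5=2.
Step 6. [r5c3∈{5}] r5c3's peers cover all but 5 ⇒ r5c3=5.
Step 7. [r3c3∈{4}] only 4 remains possible at r3c3. So r3c3=4.
Step 8. [r1c2∈{1}] only 1 remains possible at r1c2, so r1c2=1.
Step 9. [r1c3∈{3}] r1c3 is down to just 3, so r1c3=3.
Step 10. [r4c2∈{2}] only 2 remains possible at r4c2 ⇒ r4c2=2.
Step 11. [r1c4∈{2}] r1c4's peers cover all but 2. So r1c4=2.
Step 12. [r5c5∈{1}] nothing but 1 survives at r5c5 ⇒ r5c5=1.
Step 13. [r1c1∈{6}] nothing but 6 survives at r1c1 ⇒ r1c1=6.
Step 14. [r6c4∈{4}] nothing but 4 survives at r6c4 ⇒ r6c4=4.
Step 15. [r3c2∈{5}] r3c2 is down to just 5. So r3c2=5.
Step 16. [r2c1∈{5}] only 5 remains possible at r2c1, so r2c1=5.
Step 17. [r5c6∈{2}] r5c6 has the single candidate 2. So r5c6=2.

Answer: 6 1 3 2 5 4 / 5 4 2 6 3 1 / 3 5 4 1 2 6 / 1 2 6 5 4 3 / 4 6 5 3 1 2 / 2 3 1 4 6 5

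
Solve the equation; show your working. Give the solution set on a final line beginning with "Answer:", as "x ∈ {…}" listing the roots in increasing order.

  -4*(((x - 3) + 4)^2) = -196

Step 1. [-4*(((x - 3) + 4)^2) = -196] -4 out front; divide by -4. So div: ((x - 3) + 4)^2 = 49.
Step 2. [((x - 3) + 4)^2 = 49] √ both sides: 49 ≥ 0 gives two branches. So sqrt: (x - 3) + 4 = 7 or -7.
Step 3. [(x - 3) + 4 = 7 or -7] peel the +4: subtract 4 from each side, so sub: x - 3 = 3 or -11.
Step 4. [x - 3 = 3 or -11] -3 is outermost — add 3 both sides ⇒ sub: x = 6 or -8.

Answer: x ∈ {-8, 6}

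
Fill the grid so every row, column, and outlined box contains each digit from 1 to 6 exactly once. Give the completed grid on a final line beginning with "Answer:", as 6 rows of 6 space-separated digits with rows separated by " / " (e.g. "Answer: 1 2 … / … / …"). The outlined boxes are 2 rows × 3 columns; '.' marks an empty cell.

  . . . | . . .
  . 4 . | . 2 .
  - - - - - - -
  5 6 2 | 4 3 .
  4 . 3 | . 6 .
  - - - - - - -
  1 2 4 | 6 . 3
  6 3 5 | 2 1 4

Step 1. [r3c6∈{1}] r3c6 has the single candidate 1, so r3c6=1.
Step 2. [r1c2∈{1,5}] col 2 places 5 nowhere but r1c2 ⇒ r1c2=5.
Step 3. [r1c6∈{6}] r1c6 has the single candidate 6, so r1c6=6.
Step 4. [r2c6∈{5}] r2c6's peers cover all but 5. So r2c6=5.
Step 5. [r2c1∈{3}] r2c1 is down to just 3 ⇒ r2c1=3.
Step 6. [r2c4∈{1}] nothing but 1 survives at r2c4 ⇒ r2c4=1.
Step 7. [r4c2∈{1}] r4c2's peers cover all but 1 ⇒ r4c2=1.
Step 8. [r2c3∈{6}] r2c3 has the single candidate 6. So r2c3=6.
Step 9. [r5c5∈{5}] only 5 remains possible at r5c5. So r5c5=5.
Step 10. [r1c5∈{4}] nothing but 4 survives at r1c5. So r1c5=4.
Step 11. [r4c4∈{5}] r4c4 has the single candidate 5, so r4c4=5.
Step 12. [r1c3∈{1}] r1c3 has the single candidate 1. So r1c3=1.
Step 13. [r1c1∈{2}] only 2 remains possible at r1c1 ⇒ r1c1=2.
Step 14. [r1c4∈{3}] r1c4's peers cover all but 3. So r1c4=3.
Step 15. [r4c6∈{2}] r4c6 has the single candidate 2, so r4c6=2.

Answer: 2 5 1 3 4 6 / 3 4 6 1 2 5 / 5 6 2 4 3 1 / 4 1 3 5 6 2 / 1 2 4 6 5 3 / 6 3 5 2 1 4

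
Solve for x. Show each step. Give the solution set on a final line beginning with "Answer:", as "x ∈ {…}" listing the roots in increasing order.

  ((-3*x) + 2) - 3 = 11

Step 1. [((-3*x) + 2) - 3 = 11] 3 comes off first (add 3) ⇒ sub: (-3*x) + 2 = 14.
Step 2. [(-3*x) + 2 = 14] subtract 2: x sits inside (… + 2), so sub: -3*x = 12.
Step 3. [-3*x = 12] divide by the outer -3 ⇒ div: x = -4.

Answer: x ∈ {-4}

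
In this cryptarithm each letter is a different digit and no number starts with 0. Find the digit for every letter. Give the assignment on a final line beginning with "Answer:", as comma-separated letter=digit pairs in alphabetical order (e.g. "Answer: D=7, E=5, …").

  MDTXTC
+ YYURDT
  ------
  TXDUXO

Step 1. [col 1: C + T ≡ O (mod 10)] T=5 is one option consistent with column 1 (C + T ≡ O (mod 10), carry-in 0) — take it ⇒ T=5.
Step 2. [col 1: C + T ≡ O (mod 10)] column 1 (C + T ≡ O (mod 10), carry-in 0) doesn't pin O yet; pick O=8 and continue, so O=8.
Step 3. [col 1: C + T ≡ O (mod 10)] in column 1 we have C+T≡O with carry-in 0; given T=5, O=8 and digits 5,8 already taken and all letters distinct, that pins C to 3. So C=3.
Step 4. [col 2: T + D ≡ X (mod 10)] several values work for D in column 2 (T + D ≡ X (mod 10), carry-in 0); try D=2 ⇒ D=2.
Step 5. [col 2: T + D ≡ X (mod 10)] column 2 reads T+D+carry(0)=X with T=5, D=2; with digits 2,3,5,8 already taken and all letters distinct, the only value for X is 7 ⇒ X=7.
Step 6. [col 3: X + R ≡ U (mod 10)] several values work for U in column 3 (X + R ≡ U (mod 10), carry-in 0); try U=6. So U=6.
Step 7. [col 3: X + R ≡ U (mod 10)] column 3 reads X+R+carry(0)=U with X=7, U=6; with digits 2,3,5,6,7,8 already taken and all letters distinct, the only value for R is 9. So R=9.
Step 8. [col 5: D + Y ≡ X (mod 10)] in column 5 we have D+Y≡X with carry-in 1; given D=2, X=7 and digits 2,3,5,6,7,8,9 already taken and all letters distinct, that pins Y to 4, so Y=4.
Step 9. [col 6: M + Y ≡ T (mod 10)] column 6: given Y=4, T=5, carry-in 0, and digits 2,3,4,5,6,7,8,9 already taken and all letters distinct, M+Y≡T (mod 10) forces M=1, so M=1.

Answer: C=3, D=2, M=1, O=8, R=9, T=5, U=6, X=7, Y=4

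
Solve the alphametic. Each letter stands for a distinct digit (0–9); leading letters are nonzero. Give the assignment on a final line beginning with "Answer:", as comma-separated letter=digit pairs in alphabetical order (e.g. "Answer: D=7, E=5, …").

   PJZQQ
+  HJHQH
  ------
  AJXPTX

Step 1. [col 1: Q + H ≡ X (mod 10)] Q=4 is one option consistent with column 1 (Q + H ≡ X (mod 10), carry-in 0) — take it. So Q=4.
Step 2. [col 1: Q + H ≡ X (mod 10)] several values work for H in column 1 (Q + H ≡ X (mod 10), carry-in 0); try H=6, so H=6.
Step 3. [A] the sum has 6 digits but both addends have 5; that extra leading digit A is the final carry, namely 1. So A=1.
Step 4. [col 1: Q + H ≡ X (mod 10)] in column 1 we have Q+H≡X with carry-in 0; given Q=4, H=6 and digits 1,4,6 already taken and all letters distinct, that pins X to 0. So X=0.
Step 5. [col 2: Q + Q ≡ T (mod 10)] from column 2 (Q=4, carry-in 1, digits 0,1,4,6 already taken and all letters distinct): T must equal 9. So T=9.
Step 6. [col 3: Z + H ≡ P (mod 10)] no forcing yet in column 3 (carry-in 0); P=8 is free and consistent — try it, so P=8.
Step 7. [col 3: Z + H ≡ P (mod 10)] from column 3 (H=6, P=8, carry-in 0, digits 0,1,4,6,8,9 already taken and all letters distinct): Z must equal 2. So Z=2.
Step 8. [col 4: J + J ≡ X (mod 10)] in column 4 we have J+J≡X with carry-in 0; given X=0 and digits 0,1,2,4,6,8,9 already taken and all letters distinct, that pins J to 5 ⇒ J=5.

Answer: A=1, H=6, J=5, P=8, Q=4, T=9, X=0, Z=2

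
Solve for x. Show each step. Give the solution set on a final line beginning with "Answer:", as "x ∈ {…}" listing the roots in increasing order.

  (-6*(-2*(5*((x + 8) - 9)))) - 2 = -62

Step 1. [(-6*(-2*(5*((x + 8) - 9)))) - 2 = -62] 2 comes off first (add 2) ⇒ sub: -6*(-2*(5*((x + 8) - 9))) = -60.
Step 2. [-6*(-2*(5*((x + 8) - 9))) = -60] -6·(inner) — divide through by -6 ⇒ div: -2*(5*((x + 8) - 9)) = 10.
Step 3. [-2*(5*((x + 8) - 9)) = 10] leading coefficient -2: divide by -2, so div: 5*((x + 8) - 9) = -5.
Step 4. [5*((x + 8) - 9) = -5] leading coefficient 5: divide by 5 ⇒ div: (x + 8) - 9 = -1.
Step 5. [(x + 8) - 9 = -1] the outer -9 inverts by adding 9 ⇒ sub: x + 8 = 8.
Step 6. [x + 8 = 8] the outer +8 inverts by subtracting 8, so sub: x = 0.

Answer: x ∈ {0}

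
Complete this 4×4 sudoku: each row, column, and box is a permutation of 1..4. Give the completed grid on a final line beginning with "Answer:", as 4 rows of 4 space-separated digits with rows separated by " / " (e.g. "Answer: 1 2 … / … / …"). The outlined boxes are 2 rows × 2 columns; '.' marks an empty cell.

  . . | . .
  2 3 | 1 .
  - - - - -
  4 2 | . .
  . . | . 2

Step 1. [r3c3∈{3}] r3c3 has the single candidate 3 ⇒ r3c3=3.
Step 2. [r1c2∈{1,4}] across col 2, 4 lands solely at r1c2 ⇒ r1c2=4.
Step 3. [r4c1∈{1,3}] row 4 places 3 nowhere but r4c1 ⇒ r4c1=3.
Step 4. [r1c1∈{1}] r1c1 is down to just 1 ⇒ r1c1=1.
Step 5. [r4c3∈{4}] r4c3 is down to just 4. So r4c3=4.
Step 6. [r1c3∈{2}] nothing but 2 survives at r1c3. So r1c3=2.
Step 7. [r2c4∈{4}] r2c4's peers cover all but 4. So r2c4=4.
Step 8. [r4c2∈{1}] only 1 remains possible at r4c2 ⇒ r4c2=1.
Step 9. [r3c4∈{1}] nothing but 1 survives at r3c4, so r3c4=1.
Step 10. [r1c4∈{3}] nothing but 3 survives at r1c4 ⇒ r1c4=3.

Answer: 1 4 2 3 / 2 3 1 4 / 4 2 3 1 / 3 1 4 2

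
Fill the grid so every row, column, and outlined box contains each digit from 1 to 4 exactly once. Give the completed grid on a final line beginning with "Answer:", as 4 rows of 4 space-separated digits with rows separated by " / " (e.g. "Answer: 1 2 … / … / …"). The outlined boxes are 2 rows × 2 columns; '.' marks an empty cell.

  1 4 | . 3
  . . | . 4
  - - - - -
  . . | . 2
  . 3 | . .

Step 1. [r2c3∈{1,2}] 1 has one home in row 2: r2c3. So r2c3=1.
Step 2. [r4c1∈{2,4}] row 4 places 2 nowhere but r4c1 ⇒ r4c1=2.
Step 3. [r4c3∈{4}] r4c3's peers cover all but 4. So r4c3=4.
Step 4. [r3c3∈{3}] r3c3 is down to just 3. So r3c3=3.
Step 5. [r4c4∈{1}] only 1 remains possible at r4c4 ⇒ r4c4=1.
Step 6. [r1c3∈{2}] r1c3 has the single candidate 2 ⇒ r1c3=2.
Step 7. [r3c1∈{4}] r3c1 is down to just 4, so r3c1=4.
Step 8. [r2c2∈{2}] r2c2 has the single candidate 2. So r2c2=2.
Step 9. [r3c2∈{1}] nothing but 1 survives at r3c2, so r3c2=1.
Step 10. [r2c1∈{3}] r2c1's peers cover all but 3. So r2c1=3.

Answer: 1 4 2 3 / 3 2 1 4 / 4 1 3 2 / 2 3 4 1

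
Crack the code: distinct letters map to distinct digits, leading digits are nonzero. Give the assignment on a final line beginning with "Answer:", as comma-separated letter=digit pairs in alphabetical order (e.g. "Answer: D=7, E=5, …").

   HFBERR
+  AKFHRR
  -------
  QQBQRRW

Step 1. [col 1: R + R ≡ W (mod 10)] no forcing yet in column 1 (carry-in 0); W=8 is free and consistent — try it ⇒ W=8.
Step 2. [Q] Q is the leading digit of a 7-digit sum of two 6-digit numbers; the final carry is exactly 1. So Q=1.
Step 3. [col 1: R + R ≡ W (mod 10)] no forcing yet in column 1 (carry-in 0); R=9 is free and consistent — try it, so R=9.
Step 4. [col 3: E + H ≡ R (mod 10)] several values work for E in column 3 (E + H ≡ R (mod 10), carry-in 1); try E=3. So E=3.
Step 5. [col 3: E + H ≡ R (mod 10)] in column 3 we have E+H≡R with carry-in 1; given E=3, R=9 and digits 1,3,8,9 already taken and all letters distinct, that pins H to 5. So H=5.
Step 6. [col 4: B + F ≡ Q (mod 10)] column 4 (B + F ≡ Q (mod 10), carry-in 0) doesn't pin F yet; pick F=4 and continue ⇒ F=4.
Step 7. [col 4: B + F ≡ Q (mod 10)] in column 4 we have B+F≡Q with carry-in 0; given F=4, Q=1 and digits 1,3,4,5,8,9 already taken and all letters distinct, that pins B to 7. So B=7.
Step 8. [col 5: F + K ≡ B (mod 10)] from column 5 (F=4, B=7, carry-in 1, digits 1,3,4,5,7,8,9 already taken and all letters distinct): K must equal 2. So K=2.
Step 9. [col 6: H + A ≡ Q (mod 10)] from column 6 (H=5, Q=1, carry-in 0, digits 1,2,3,4,5,7,8,9 already taken and all letters distinct): A must equal 6 ⇒ A=6.

Answer: A=6, B=7, E=3, F=4, H=5, K=2, Q=1, R=9, W=8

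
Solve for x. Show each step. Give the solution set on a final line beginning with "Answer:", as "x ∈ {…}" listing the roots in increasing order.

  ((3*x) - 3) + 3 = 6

Step 1. [((3*x) - 3) + 3 = 6] subtract 3: x sits inside (… + 3), so sub: (3*x) - 3 = 3.
Step 2. [(3*x) - 3 = 3] 3 | LHS and 3 | 3: pull 3 out. So factor: x - 1 = 1.
Step 3. [x - 1 = 1] 1 comes off first (add 1). So sub: x = 2.

Answer: x ∈ {2}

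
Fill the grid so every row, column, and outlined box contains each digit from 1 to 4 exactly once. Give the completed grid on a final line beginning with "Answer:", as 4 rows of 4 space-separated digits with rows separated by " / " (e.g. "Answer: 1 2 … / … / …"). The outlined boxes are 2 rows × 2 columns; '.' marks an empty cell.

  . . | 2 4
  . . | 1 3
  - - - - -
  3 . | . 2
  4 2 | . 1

Step 1. [r1c1∈{1}] r1c1 is down to just 1. So r1c1=1.
Step 2. [r2c2∈{4}] r2c2 has the single candidate 4, so r2c2=4.
Step 3. [r3c2∈{1}] r3c2 has the single candidate 1. So r3c2=1.
Step 4. [r2c1∈{2}] r2c1 is down to just 2 ⇒ r2c1=2.
Step 5. [r4c3∈{3}] r4c3 is down to just 3, so r4c3=3.
Step 6. [r3c3∈{4}] only 4 remains possible at r3c3, so r3c3=4.
Step 7. [r1c2∈{3}] r1c2 has the single candidate 3 ⇒ r1c2=3.

Answer: 1 3 2 4 / 2 4 1 3 / 3 1 4 2 / 4 2 3 1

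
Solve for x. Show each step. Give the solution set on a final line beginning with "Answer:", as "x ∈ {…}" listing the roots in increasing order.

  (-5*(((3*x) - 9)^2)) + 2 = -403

Step 1. [(-5*(((3*x) - 9)^2)) + 2 = -403] the outer +2 inverts by subtracting 2. So sub: -5*(((3*x) - 9)^2) = -405.
Step 2. [-5*(((3*x) - 9)^2) = -405] -5·(inner) — divide through by -5 ⇒ div: ((3*x) - 9)^2 = 81.
Step 3. [((3*x) - 9)^2 = 81] 81 ≥ 0, LHS is (·)² — take ±√. So sqrt: (3*x) - 9 = 9 or -9.
Step 4. [(3*x) - 9 = 9 or -9] 3 | LHS and 3 | 9 or -9: pull 3 out. So factor: x - 3 = 3 or -3.
Step 5. [x - 3 = 3 or -3] add 3: x sits inside (… - 3). So sub: x = 6 or 0.

Answer: x ∈ {0, 6}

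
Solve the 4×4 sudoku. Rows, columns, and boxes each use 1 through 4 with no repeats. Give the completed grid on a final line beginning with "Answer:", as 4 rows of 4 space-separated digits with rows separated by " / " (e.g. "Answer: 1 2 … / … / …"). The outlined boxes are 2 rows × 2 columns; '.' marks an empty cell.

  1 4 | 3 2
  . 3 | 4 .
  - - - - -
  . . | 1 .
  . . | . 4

Step 1. [r3c2∈{2}] r3c2's peers cover all but 2 ⇒ r3c2=2.
Step 2. [r4c1∈{3}] r4c1 is down to just 3, so r4c1=3.
Step 3. [r2c1∈{2}] only 2 remains possible at r2c1. So r2c1=2.
Step 4. [r3c4∈{3}] only 3 remains possible at r3c4. So r3c4=3.
Step 5. [r2c4∈{1}] r2c4 is down to just 1, so r2c4=1.
Step 6. [r4c2∈{1}] r4c2's peers cover all but 1. So r4c2=1.
Step 7. [r3c1∈{4}] only 4 remains possible at r3c1 ⇒ r3c1=4.
Step 8. [r4c3∈{2}] r4c3 is down to just 2 ⇒ r4c3=2.

Answer: 1 4 3 2 / 2 3 4 1 / 4 2 1 3 / 3 1 2 4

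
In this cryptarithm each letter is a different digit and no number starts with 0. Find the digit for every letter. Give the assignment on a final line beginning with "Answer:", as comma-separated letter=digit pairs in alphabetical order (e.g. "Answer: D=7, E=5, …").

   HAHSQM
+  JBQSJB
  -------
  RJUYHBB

Step 1. [R] R is the leading digit of a 7-digit sum of two 6-digit numbers; the final carry is exactly 1. So R=1.
Step 2. [col 1: M + B ≡ B (mod 10)] from column 1 (nothing yet, carry-in 0, digits 1 already taken and all letters distinct): M must equal 0 ⇒ M=0.
Step 3. [col 1: M + B ≡ B (mod 10)] no forcing yet in column 1 (carry-in 0); B=3 is free and consistent — try it ⇒ B=3.
Step 4. [col 2: Q + J ≡ B (mod 10)] column 2 (Q + J ≡ B (mod 10), carry-in 0) doesn't pin J yet; pick J=7 and continue ⇒ J=7.
Step 5. [col 2: Q + J ≡ B (mod 10)] column 2 reads Q+J+carry(0)=B with J=7, B=3; with digits 0,1,3,7 already taken and all letters distinct, the only value for Q is 6. So Q=6.
Step 6. [col 3: S + S ≡ H (mod 10)] several values work for S in column 3 (S + S ≡ H (mod 10), carry-in 1); try S=4. So S=4.
Step 7. [col 3: S + S ≡ H (mod 10)] from column 3 (S=4, carry-in 1, digits 0,1,3,4,6,7 already taken and all letters distinct): H must equal 9 ⇒ H=9.
Step 8. [col 4: H + Q ≡ Y (mod 10)] column 4: given H=9, Q=6, carry-in 0, and digits 0,1,3,4,6,7,9 already taken and all letters distinct, H+Q≡Y (mod 10) forces Y=5 ⇒ Y=5.
Step 9. [col 5: A + B ≡ U (mod 10)] column 5 reads A+B+carry(1)=U with B=3; with digits 0,1,3,4,5,6,7,9 already taken and all letters distinct, the only value for A is 8, so A=8.
Step 10. [col 5: A + B ≡ U (mod 10)] from column 5 (A=8, B=3, carry-in 1, digits 0,1,3,4,5,6,7,8,9 already taken and all letters distinct): U must equal 2 ⇒ U=2.

Answer: A=8, B=3, H=9, J=7, M=0, Q=6, R=1, S=4, U=2, Y=5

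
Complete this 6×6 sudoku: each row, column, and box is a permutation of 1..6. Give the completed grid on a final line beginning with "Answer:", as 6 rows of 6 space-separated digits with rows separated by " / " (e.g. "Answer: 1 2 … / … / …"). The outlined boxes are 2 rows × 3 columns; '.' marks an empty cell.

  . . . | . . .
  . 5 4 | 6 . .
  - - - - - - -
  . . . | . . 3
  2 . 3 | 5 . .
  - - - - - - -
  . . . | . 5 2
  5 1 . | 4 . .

Step 1. [r2c6∈{1}] only 1 remains possible at r2c6, so r2c6=1.
Step 2. [r5c3∈{6}] nothing but 6 survives at r5c3. So r5c3=6.
Step 3. [r1c2∈{2,3,6}] across col 2, 2 lands solely at r1c2. So r1c2=2.
Step 4. [r6c5∈{3,6}] across row 6, 3 lands solely at r6c5 ⇒ r6c5=3.
Step 5. [r4c5∈{1,4,6}] in row 4, 1 fits only at r4c5, so r4c5=1.
Step 6. [r3c5∈{2,4,6}] in col 5, 6 fits only at r3c5 ⇒ r3c5=6.
Step 7. [r3c2∈{4}] nothing but 4 survives at r3c2. So r3c2=4.
Step 8. [r3c1∈{1}] r3c1 has the single candidate 1, so r3c1=1.
Step 9. [r2c1∈{3}] r2c1 is down to just 3, so r2c1=3.
Step 10. [r1c5∈{4}] r1c5's peers cover all but 4 ⇒ r1c5=4.
Step 11. [r5c4∈{1}] r5c4's peers cover all but 1. So r5c4=1.
Step 12. [r1c3∈{1}] r1c3 is down to just 1. So r1c3=1.
Step 13. [r4c2∈{6}] r4c2 is down to just 6, so r4c2=6.
Step 14. [r1c6∈{5}] only 5 remains possible at r1c6, so r1c6=5.
Step 15. [r5c1∈{4}] r5c1's peers cover all but 4. So r5c1=4.
Step 16. [r6c3∈{2}] r6c3's peers cover all but 2 ⇒ r6c3=2.
Step 17. [r1c4∈{3}] r1c4's peers cover all but 3 ⇒ r1c4=3.
Step 18. [r4c6∈{4}] only 4 remains possible at r4c6. So r4c6=4.
Step 19. [r3c3∈{5}] r3c3 is down to just 5 ⇒ r3c3=5.
Step 20. [r5c2∈{3}] r5c2 is down to just 3 ⇒ r5c2=3.
Step 21. [r3c4∈{2}] nothing but 2 survives at r3c4, so r3c4=2.
Step 22. [r6c6∈{6}] r6c6's peers cover all but 6. So r6c6=6.
Step 23. [r2c5∈{2}] only 2 remains possible at r2c5. So r2c5=2.
Step 24. [r1c1∈{6}] r1c1 has the single candidate 6. So r1c1=6.

Answer: 6 2 1 3 4 5 / 3 5 4 6 2 1 / 1 4 5 2 6 3 / 2 6 3 5 1 4 / 4 3 6 1 5 2 / 5 1 2 4 3 6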